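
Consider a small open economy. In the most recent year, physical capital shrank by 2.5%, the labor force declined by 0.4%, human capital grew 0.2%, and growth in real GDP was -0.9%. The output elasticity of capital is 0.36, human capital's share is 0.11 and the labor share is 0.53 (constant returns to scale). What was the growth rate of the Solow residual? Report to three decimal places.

Labor's share = 1 − 0.36 − 0.11 = 0.53.
Physical capital: 0.36 × (-2.5) = -0.9 pp.
Human capital: 0.11 × 0.2 = 0.022 pp.
The labor force: 0.53 × (-0.4) = -0.212 pp.
TFP growth = -0.9 + 1.09 = 0.19%.

The Solow residual growth was 0.190%.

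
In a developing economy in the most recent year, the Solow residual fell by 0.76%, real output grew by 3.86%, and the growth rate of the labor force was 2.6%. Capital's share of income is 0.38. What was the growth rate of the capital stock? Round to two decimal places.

Labor's share = 1 − 0.38 = 0.62.
gY = gA + 0.62×2.6 + 0.38×g.
0.38×g = 3.86 + 0.76 − 1.612 = 3.008.
g = 3.008 / 0.38 = 7.9158%.

7.92%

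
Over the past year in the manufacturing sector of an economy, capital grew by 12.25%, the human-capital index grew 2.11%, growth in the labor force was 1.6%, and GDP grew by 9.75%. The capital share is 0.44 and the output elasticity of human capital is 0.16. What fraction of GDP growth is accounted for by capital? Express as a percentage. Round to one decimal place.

55.3%

Capital contributed 0.44 × 12.25 = 5.39 pp.
Share of growth = 5.39 / 9.75 × 100 = 55.282%.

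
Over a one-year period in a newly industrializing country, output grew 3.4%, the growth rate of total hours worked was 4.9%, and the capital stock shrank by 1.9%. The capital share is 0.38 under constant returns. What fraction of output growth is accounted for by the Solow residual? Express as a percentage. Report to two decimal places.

The Solow residual accounted for 31.88% of growth.

Labor's share = 1 − 0.38 = 0.62.
The capital stock: 0.38 × (-1.9) = -0.722 pp.
Total hours worked: 0.62 × 4.9 = 3.038 pp.
TFP growth = 3.4 − 2.316 = 1.084%.
TFP share of growth = 1.084 / 3.4 × 100 = 31.8824%.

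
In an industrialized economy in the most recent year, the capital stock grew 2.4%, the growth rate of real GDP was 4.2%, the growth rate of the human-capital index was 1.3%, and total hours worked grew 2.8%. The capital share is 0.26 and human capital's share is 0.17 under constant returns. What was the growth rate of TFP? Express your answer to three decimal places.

TFP grew 1.759%.

Labor's share = 1 − 0.26 − 0.17 = 0.57.
The capital stock: 0.26 × 2.4 = 0.624 pp.
The human-capital index: 0.17 × 1.3 = 0.221 pp.
Total hours worked: 0.57 × 2.8 = 1.596 pp.
TFP growth = 4.2 − 2.441 = 1.759%.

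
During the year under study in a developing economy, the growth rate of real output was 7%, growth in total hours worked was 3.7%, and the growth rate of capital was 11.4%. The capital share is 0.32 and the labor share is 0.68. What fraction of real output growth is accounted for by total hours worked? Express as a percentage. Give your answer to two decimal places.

Labor's share = 1 − 0.32 = 0.68.
Total hours worked contributed 0.68 × 3.7 = 2.516 pp.
Share of growth = 2.516 / 7 × 100 = 35.9429%.

35.94%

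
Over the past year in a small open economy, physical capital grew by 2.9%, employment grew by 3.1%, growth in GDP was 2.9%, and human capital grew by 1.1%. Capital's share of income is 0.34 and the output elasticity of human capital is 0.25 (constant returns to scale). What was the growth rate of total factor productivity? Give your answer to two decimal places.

Labor's share = 1 − 0.34 − 0.25 = 0.41.
Physical capital: 0.34 × 2.9 = 0.986 pp.
Human capital: 0.25 × 1.1 = 0.275 pp.
Employment: 0.41 × 3.1 = 1.271 pp.
TFP growth = 2.9 − 2.532 = 0.368%.

Total factor productivity growth was 0.37%.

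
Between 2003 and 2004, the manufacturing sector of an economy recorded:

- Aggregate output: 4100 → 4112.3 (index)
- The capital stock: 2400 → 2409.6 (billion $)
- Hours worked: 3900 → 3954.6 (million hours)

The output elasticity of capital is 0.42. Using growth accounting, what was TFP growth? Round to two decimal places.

-0.68%

Aggregate output growth = (4112.3 − 4100) / 4100 = 0.3%.
The capital stock growth = (2409.6 − 2400) / 2400 = 0.4%.
Hours worked growth = (3954.6 − 3900) / 3900 = 1.4%.
Labor's share = 1 − 0.42 = 0.58.
The capital stock: 0.42 × 0.4 = 0.168 pp.
Hours worked: 0.58 × 1.4 = 0.812 pp.
TFP growth = 0.3 − 0.98 = -0.68%.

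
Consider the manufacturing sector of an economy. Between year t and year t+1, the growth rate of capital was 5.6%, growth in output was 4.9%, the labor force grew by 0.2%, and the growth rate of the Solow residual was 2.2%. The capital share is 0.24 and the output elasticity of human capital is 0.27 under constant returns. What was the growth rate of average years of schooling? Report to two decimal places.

4.66%

Labor's share = 1 − 0.24 − 0.27 = 0.49.
gY = gA + 0.24×5.6 + 0.49×0.2 + 0.27×g.
0.27×g = 4.9 − 2.2 − 1.442 = 1.258.
g = 1.258 / 0.27 = 4.6593%.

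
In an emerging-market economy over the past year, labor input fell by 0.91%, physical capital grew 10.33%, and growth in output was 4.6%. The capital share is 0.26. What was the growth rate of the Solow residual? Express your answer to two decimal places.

Labor's share = 1 − 0.26 = 0.74.
Physical capital: 0.26 × 10.33 = 2.6858 pp.
Labor input: 0.74 × (-0.91) = -0.6734 pp.
TFP growth = 4.6 − 2.0124 = 2.5876%.

2.59%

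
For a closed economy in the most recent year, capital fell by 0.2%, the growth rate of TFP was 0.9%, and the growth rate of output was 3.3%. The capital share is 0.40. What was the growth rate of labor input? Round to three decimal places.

4.133%

Labor's share = 1 − 0.4 = 0.6.
gY = gA + 0.4×(-0.2) + 0.6×g.
0.6×g = 3.3 − 0.9 + 0.08 = 2.48.
g = 2.48 / 0.6 = 4.13333%.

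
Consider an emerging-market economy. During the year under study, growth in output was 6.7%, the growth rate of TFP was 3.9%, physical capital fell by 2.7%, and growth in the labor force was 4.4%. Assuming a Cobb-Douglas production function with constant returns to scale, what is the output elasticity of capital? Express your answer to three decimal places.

α = 0.225

gY = gA + α·gK + (1−α)·gL, so gY − gA − gL = α(gK − gL).
6.7 − 3.9 − 4.4 = α × (-2.7 − 4.4).
-1.6 = -7.1 α, so α = 0.22535.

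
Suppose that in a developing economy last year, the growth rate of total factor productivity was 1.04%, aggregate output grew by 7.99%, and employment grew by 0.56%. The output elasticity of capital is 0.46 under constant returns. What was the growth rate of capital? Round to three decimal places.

Labor's share = 1 − 0.46 = 0.54.
gY = gA + 0.54×0.56 + 0.46×g.
0.46×g = 7.99 − 1.04 − 0.3024 = 6.6476.
g = 6.6476 / 0.46 = 14.4513%.

Capital grew 14.451%.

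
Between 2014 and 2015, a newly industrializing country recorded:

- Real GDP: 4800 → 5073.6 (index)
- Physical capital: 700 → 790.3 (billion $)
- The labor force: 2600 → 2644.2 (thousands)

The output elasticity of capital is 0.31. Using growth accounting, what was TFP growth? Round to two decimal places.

Real GDP growth = (5073.6 − 4800) / 4800 = 5.7%.
Physical capital growth = (790.3 − 700) / 700 = 12.9%.
The labor force growth = (2644.2 − 2600) / 2600 = 1.7%.
Labor's share = 1 − 0.31 = 0.69.
Physical capital: 0.31 × 12.9 = 3.999 pp.
The labor force: 0.69 × 1.7 = 1.173 pp.
TFP growth = 5.7 − 5.172 = 0.528%.

TFP growth was 0.53%.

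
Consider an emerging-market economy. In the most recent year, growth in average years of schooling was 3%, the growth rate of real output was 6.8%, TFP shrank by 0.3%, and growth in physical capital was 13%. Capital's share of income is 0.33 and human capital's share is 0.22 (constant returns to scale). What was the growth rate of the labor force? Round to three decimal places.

The labor force growth was 4.778%.

Labor's share = 1 − 0.33 − 0.22 = 0.45.
gY = gA + 0.33×13 + 0.22×3 + 0.45×g.
0.45×g = 6.8 + 0.3 − 4.95 = 2.15.
g = 2.15 / 0.45 = 4.77778%.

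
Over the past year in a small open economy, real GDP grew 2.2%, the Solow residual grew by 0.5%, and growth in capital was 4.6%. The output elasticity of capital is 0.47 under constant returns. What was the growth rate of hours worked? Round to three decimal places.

Labor's share = 1 − 0.47 = 0.53.
gY = gA + 0.47×4.6 + 0.53×g.
0.53×g = 2.2 − 0.5 − 2.162 = -0.462.
g = -0.462 / 0.53 = -0.8717%.

-0.872%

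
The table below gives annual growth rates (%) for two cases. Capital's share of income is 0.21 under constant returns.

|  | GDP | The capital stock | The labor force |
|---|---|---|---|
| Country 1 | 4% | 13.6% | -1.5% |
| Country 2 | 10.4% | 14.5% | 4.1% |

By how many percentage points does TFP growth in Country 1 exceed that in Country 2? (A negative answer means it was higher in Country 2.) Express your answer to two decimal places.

Labor's share = 1 − 0.21 = 0.79.
Country 1: TFP = 4 − 2.856 + 1.185 = 2.329%.
Country 2: TFP = 10.4 − 3.045 − 3.239 = 4.116%.
Difference = 2.329 − (4.116) = -1.787 pp.

-1.79 percentage points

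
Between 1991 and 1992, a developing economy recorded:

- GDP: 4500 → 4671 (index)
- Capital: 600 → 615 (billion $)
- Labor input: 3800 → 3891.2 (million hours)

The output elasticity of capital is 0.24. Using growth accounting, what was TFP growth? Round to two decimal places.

1.38%

GDP growth = (4671 − 4500) / 4500 = 3.8%.
Capital growth = (615 − 600) / 600 = 2.5%.
Labor input growth = (3891.2 − 3800) / 3800 = 2.4%.
Labor's share = 1 − 0.24 = 0.76.
Capital: 0.24 × 2.5 = 0.6 pp.
Labor input: 0.76 × 2.4 = 1.824 pp.
TFP growth = 3.8 − 2.424 = 1.376%.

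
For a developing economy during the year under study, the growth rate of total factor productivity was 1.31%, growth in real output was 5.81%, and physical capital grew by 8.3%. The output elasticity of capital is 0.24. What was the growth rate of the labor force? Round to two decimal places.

Labor's share = 1 − 0.24 = 0.76.
gY = gA + 0.24×8.3 + 0.76×g.
0.76×g = 5.81 − 1.31 − 1.992 = 2.508.
g = 2.508 / 0.76 = 3.3%.

The labor force grew 3.30%.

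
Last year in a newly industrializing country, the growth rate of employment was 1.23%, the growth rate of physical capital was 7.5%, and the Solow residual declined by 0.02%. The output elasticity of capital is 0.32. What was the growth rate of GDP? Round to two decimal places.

3.22%

Labor's share = 1 − 0.32 = 0.68.
Physical capital: 0.32 × 7.5 = 2.4 pp.
Employment: 0.68 × 1.23 = 0.8364 pp.
Output growth = -0.02 + 3.2364 = 3.2164%.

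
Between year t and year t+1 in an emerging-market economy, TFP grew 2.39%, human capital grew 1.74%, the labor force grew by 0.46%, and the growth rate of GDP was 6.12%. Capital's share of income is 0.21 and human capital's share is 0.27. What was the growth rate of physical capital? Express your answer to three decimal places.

Labor's share = 1 − 0.21 − 0.27 = 0.52.
gY = gA + 0.27×1.74 + 0.52×0.46 + 0.21×g.
0.21×g = 6.12 − 2.39 − 0.709 = 3.021.
g = 3.021 / 0.21 = 14.38571%.

14.386%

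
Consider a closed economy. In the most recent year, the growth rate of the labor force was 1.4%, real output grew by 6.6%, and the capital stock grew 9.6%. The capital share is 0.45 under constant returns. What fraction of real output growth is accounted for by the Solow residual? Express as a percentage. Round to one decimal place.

The Solow residual accounted for 22.9% of growth.

Labor's share = 1 − 0.45 = 0.55.
The capital stock: 0.45 × 9.6 = 4.32 pp.
The labor force: 0.55 × 1.4 = 0.77 pp.
TFP growth = 6.6 − 5.09 = 1.51%.
TFP share of growth = 1.51 / 6.6 × 100 = 22.879%.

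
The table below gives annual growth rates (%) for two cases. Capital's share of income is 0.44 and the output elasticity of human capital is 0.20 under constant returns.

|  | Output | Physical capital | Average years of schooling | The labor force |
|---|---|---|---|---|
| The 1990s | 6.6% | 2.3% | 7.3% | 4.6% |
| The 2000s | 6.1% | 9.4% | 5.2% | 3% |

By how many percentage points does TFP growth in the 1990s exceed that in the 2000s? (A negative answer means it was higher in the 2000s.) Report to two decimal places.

2.63 percentage points

Labor's share = 1 − 0.44 − 0.2 = 0.36.
The 1990s: TFP = 6.6 − 1.012 − 1.46 − 1.656 = 2.472%.
The 2000s: TFP = 6.1 − 4.136 − 1.04 − 1.08 = -0.156%.
Difference = 2.472 − (-0.156) = 2.628 pp.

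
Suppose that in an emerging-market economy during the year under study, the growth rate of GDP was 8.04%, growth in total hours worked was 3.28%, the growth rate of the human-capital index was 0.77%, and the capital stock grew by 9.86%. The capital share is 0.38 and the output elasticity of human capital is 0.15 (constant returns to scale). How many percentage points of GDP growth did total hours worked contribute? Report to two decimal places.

Labor's share = 1 − 0.38 − 0.15 = 0.47.
Contribution = share × growth = 0.47 × 3.28 = 1.5416 pp.

1.54 pp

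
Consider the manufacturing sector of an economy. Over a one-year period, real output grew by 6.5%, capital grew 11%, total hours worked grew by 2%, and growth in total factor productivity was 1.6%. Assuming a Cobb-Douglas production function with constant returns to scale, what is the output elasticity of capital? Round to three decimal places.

0.322

gY = gA + α·gK + (1−α)·gL, so gY − gA − gL = α(gK − gL).
6.5 − 1.6 − 2 = α × (11 − 2).
2.9 = 9 α, so α = 0.32222.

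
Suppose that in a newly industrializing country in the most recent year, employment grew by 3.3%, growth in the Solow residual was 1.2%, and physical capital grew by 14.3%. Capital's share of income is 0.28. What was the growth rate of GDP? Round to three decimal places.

Labor's share = 1 − 0.28 = 0.72.
Physical capital: 0.28 × 14.3 = 4.004 pp.
Employment: 0.72 × 3.3 = 2.376 pp.
Output growth = 1.2 + 6.38 = 7.58%.

GDP growth was 7.580%.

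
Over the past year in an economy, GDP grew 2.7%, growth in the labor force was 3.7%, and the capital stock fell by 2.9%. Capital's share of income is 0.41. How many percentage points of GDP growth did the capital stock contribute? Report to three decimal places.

Contribution = share × growth = 0.41 × (-2.9) = -1.189 pp.

-1.189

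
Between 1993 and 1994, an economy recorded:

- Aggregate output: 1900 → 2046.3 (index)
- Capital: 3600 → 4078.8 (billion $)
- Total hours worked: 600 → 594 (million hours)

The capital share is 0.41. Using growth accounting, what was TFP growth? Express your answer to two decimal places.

2.84%

Aggregate output growth = (2046.3 − 1900) / 1900 = 7.7%.
Capital growth = (4078.8 − 3600) / 3600 = 13.3%.
Total hours worked growth = (594 − 600) / 600 = -1%.
Labor's share = 1 − 0.41 = 0.59.
Capital: 0.41 × 13.3 = 5.453 pp.
Total hours worked: 0.59 × (-1) = -0.59 pp.
TFP growth = 7.7 − 4.863 = 2.837%.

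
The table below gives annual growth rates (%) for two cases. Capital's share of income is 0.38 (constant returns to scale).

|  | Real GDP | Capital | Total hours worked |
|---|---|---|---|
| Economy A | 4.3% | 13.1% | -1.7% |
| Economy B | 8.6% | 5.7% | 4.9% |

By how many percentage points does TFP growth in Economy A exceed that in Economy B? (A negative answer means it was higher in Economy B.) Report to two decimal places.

Labor's share = 1 − 0.38 = 0.62.
Economy A: TFP = 4.3 − 4.978 + 1.054 = 0.376%.
Economy B: TFP = 8.6 − 2.166 − 3.038 = 3.396%.
Difference = 0.376 − (3.396) = -3.02 pp.

-3.02 percentage points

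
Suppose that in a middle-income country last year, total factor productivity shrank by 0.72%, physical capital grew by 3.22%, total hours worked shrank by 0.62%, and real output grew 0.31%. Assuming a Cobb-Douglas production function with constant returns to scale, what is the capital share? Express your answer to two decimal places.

gY = gA + α·gK + (1−α)·gL, so gY − gA − gL = α(gK − gL).
0.31 + 0.72 + 0.62 = α × (3.22 − (-0.62)).
1.65 = 3.84 α, so α = 0.4297.

α = 0.43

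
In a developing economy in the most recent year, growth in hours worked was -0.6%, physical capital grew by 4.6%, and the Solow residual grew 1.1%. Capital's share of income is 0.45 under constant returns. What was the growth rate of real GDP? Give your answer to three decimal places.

Labor's share = 1 − 0.45 = 0.55.
Physical capital: 0.45 × 4.6 = 2.07 pp.
Hours worked: 0.55 × (-0.6) = -0.33 pp.
Output growth = 1.1 + 1.74 = 2.84%.

2.840%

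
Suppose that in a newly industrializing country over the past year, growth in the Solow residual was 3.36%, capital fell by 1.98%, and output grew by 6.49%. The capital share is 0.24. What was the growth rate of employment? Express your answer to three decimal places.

Labor's share = 1 − 0.24 = 0.76.
gY = gA + 0.24×(-1.98) + 0.76×g.
0.76×g = 6.49 − 3.36 + 0.4752 = 3.6052.
g = 3.6052 / 0.76 = 4.74368%.

Employment growth was 4.744%.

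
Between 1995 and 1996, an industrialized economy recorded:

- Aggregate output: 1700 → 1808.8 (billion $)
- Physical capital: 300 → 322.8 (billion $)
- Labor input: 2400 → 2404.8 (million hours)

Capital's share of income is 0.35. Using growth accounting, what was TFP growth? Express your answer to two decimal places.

3.61%

Aggregate output growth = (1808.8 − 1700) / 1700 = 6.4%.
Physical capital growth = (322.8 − 300) / 300 = 7.6%.
Labor input growth = (2404.8 − 2400) / 2400 = 0.2%.
Labor's share = 1 − 0.35 = 0.65.
Physical capital: 0.35 × 7.6 = 2.66 pp.
Labor input: 0.65 × 0.2 = 0.13 pp.
TFP growth = 6.4 − 2.79 = 3.61%.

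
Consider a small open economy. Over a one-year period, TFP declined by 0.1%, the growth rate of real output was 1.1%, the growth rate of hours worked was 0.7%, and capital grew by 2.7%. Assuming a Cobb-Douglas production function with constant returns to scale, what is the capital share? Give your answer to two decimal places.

The capital share is 0.25.

gY = gA + α·gK + (1−α)·gL, so gY − gA − gL = α(gK − gL).
1.1 + 0.1 − 0.7 = α × (2.7 − 0.7).
0.5 = 2 α, so α = 0.25.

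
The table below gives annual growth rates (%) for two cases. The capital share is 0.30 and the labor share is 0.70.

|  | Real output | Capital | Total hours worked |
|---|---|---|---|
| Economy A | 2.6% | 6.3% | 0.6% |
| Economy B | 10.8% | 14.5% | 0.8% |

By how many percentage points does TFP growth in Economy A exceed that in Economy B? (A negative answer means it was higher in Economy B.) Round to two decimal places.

-5.60 percentage points

Labor's share = 1 − 0.3 = 0.7.
Economy A: TFP = 2.6 − 1.89 − 0.42 = 0.29%.
Economy B: TFP = 10.8 − 4.35 − 0.56 = 5.89%.
Difference = 0.29 − (5.89) = -5.6 pp.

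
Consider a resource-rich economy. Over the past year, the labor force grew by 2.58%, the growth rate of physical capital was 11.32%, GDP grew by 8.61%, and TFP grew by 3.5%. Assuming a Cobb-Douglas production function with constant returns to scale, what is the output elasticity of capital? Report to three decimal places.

0.289

gY = gA + α·gK + (1−α)·gL, so gY − gA − gL = α(gK − gL).
8.61 − 3.5 − 2.58 = α × (11.32 − 2.58).
2.53 = 8.74 α, so α = 0.28947.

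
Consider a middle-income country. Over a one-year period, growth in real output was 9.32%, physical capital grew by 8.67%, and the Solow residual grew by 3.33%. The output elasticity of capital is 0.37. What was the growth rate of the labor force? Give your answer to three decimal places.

Labor's share = 1 − 0.37 = 0.63.
gY = gA + 0.37×8.67 + 0.63×g.
0.63×g = 9.32 − 3.33 − 3.2079 = 2.7821.
g = 2.7821 / 0.63 = 4.41603%.

The labor force grew 4.416%.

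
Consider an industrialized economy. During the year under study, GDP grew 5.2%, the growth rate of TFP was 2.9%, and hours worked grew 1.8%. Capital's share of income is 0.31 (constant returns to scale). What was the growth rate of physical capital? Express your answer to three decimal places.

Labor's share = 1 − 0.31 = 0.69.
gY = gA + 0.69×1.8 + 0.31×g.
0.31×g = 5.2 − 2.9 − 1.242 = 1.058.
g = 1.058 / 0.31 = 3.4129%.

3.413%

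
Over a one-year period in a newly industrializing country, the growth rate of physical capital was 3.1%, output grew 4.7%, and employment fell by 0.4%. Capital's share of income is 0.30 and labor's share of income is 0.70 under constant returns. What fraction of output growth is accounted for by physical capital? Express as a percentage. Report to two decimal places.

Physical capital contributed 0.3 × 3.1 = 0.93 pp.
Share of growth = 0.93 / 4.7 × 100 = 19.7872%.

Physical capital accounted for 19.79% of growth.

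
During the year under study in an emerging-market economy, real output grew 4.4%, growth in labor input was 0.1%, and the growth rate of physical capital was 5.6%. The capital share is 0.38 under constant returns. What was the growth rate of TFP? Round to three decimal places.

TFP growth was 2.210%.

Labor's share = 1 − 0.38 = 0.62.
Physical capital: 0.38 × 5.6 = 2.128 pp.
Labor input: 0.62 × 0.1 = 0.062 pp.
TFP growth = 4.4 − 2.19 = 2.21%.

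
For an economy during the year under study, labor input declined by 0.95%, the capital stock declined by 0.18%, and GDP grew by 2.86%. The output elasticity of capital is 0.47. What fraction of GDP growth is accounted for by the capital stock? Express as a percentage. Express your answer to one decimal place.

The capital stock accounted for -3.0% of growth.

The capital stock contributed 0.47 × (-0.18) = -0.0846 pp.
Share of growth = -0.0846 / 2.86 × 100 = -2.958%.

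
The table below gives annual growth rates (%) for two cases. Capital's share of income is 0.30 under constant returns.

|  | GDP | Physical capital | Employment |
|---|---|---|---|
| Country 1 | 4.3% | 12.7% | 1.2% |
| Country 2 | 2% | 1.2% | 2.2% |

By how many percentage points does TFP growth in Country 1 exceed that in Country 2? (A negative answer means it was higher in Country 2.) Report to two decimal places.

-0.45 percentage points

Labor's share = 1 − 0.3 = 0.7.
Country 1: TFP = 4.3 − 3.81 − 0.84 = -0.35%.
Country 2: TFP = 2 − 0.36 − 1.54 = 0.1%.
Difference = -0.35 − (0.1) = -0.45 pp.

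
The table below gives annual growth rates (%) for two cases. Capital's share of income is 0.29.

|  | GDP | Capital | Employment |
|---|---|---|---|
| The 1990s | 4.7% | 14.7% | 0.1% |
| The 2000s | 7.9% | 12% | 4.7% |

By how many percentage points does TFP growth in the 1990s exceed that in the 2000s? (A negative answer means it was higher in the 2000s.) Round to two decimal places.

-0.72 percentage points

Labor's share = 1 − 0.29 = 0.71.
The 1990s: TFP = 4.7 − 4.263 − 0.071 = 0.366%.
The 2000s: TFP = 7.9 − 3.48 − 3.337 = 1.083%.
Difference = 0.366 − (1.083) = -0.717 pp.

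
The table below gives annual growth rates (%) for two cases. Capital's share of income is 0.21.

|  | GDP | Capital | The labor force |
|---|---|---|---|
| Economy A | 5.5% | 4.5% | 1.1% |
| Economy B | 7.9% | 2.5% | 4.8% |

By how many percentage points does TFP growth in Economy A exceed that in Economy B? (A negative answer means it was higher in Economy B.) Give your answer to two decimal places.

0.10 percentage points

Labor's share = 1 − 0.21 = 0.79.
Economy A: TFP = 5.5 − 0.945 − 0.869 = 3.686%.
Economy B: TFP = 7.9 − 0.525 − 3.792 = 3.583%.
Difference = 3.686 − (3.583) = 0.103 pp.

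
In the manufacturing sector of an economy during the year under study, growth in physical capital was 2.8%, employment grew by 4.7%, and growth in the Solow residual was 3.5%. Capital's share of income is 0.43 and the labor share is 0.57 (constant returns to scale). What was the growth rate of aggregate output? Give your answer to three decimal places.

7.383%

Labor's share = 1 − 0.43 = 0.57.
Physical capital: 0.43 × 2.8 = 1.204 pp.
Employment: 0.57 × 4.7 = 2.679 pp.
Output growth = 3.5 + 3.883 = 7.383%.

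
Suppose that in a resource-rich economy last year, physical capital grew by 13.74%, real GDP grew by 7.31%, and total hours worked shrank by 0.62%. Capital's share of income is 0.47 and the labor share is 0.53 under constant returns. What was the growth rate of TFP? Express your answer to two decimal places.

Labor's share = 1 − 0.47 = 0.53.
Physical capital: 0.47 × 13.74 = 6.4578 pp.
Total hours worked: 0.53 × (-0.62) = -0.3286 pp.
TFP growth = 7.31 − 6.1292 = 1.1808%.

1.18%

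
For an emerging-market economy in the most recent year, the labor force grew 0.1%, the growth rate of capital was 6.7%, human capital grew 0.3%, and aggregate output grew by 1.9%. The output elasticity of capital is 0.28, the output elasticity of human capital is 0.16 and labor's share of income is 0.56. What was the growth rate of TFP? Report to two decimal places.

Labor's share = 1 − 0.28 − 0.16 = 0.56.
Capital: 0.28 × 6.7 = 1.876 pp.
Human capital: 0.16 × 0.3 = 0.048 pp.
The labor force: 0.56 × 0.1 = 0.056 pp.
TFP growth = 1.9 − 1.98 = -0.08%.

-0.08%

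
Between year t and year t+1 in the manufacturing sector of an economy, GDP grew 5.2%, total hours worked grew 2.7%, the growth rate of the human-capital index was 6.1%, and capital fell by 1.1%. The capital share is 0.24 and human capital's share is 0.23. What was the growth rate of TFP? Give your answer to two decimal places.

Labor's share = 1 − 0.24 − 0.23 = 0.53.
Capital: 0.24 × (-1.1) = -0.264 pp.
The human-capital index: 0.23 × 6.1 = 1.403 pp.
Total hours worked: 0.53 × 2.7 = 1.431 pp.
TFP growth = 5.2 − 2.57 = 2.63%.

TFP growth was 2.63%.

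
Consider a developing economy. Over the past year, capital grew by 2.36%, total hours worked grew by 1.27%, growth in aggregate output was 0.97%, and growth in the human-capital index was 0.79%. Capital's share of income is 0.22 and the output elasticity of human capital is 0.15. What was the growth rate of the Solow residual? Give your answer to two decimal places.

-0.47%

Labor's share = 1 − 0.22 − 0.15 = 0.63.
Capital: 0.22 × 2.36 = 0.5192 pp.
The human-capital index: 0.15 × 0.79 = 0.1185 pp.
Total hours worked: 0.63 × 1.27 = 0.8001 pp.
TFP growth = 0.97 − 1.4378 = -0.4678%.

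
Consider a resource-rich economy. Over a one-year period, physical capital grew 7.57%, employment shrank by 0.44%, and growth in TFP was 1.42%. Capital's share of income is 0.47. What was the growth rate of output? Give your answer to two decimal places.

Labor's share = 1 − 0.47 = 0.53.
Physical capital: 0.47 × 7.57 = 3.5579 pp.
Employment: 0.53 × (-0.44) = -0.2332 pp.
Output growth = 1.42 + 3.3247 = 4.7447%.

Output growth was 4.74%.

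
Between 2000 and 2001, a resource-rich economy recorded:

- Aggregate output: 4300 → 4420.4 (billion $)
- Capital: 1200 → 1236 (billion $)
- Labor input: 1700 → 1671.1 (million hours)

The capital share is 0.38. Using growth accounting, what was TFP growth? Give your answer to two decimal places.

2.71%

Aggregate output growth = (4420.4 − 4300) / 4300 = 2.8%.
Capital growth = (1236 − 1200) / 1200 = 3%.
Labor input growth = (1671.1 − 1700) / 1700 = -1.7%.
Labor's share = 1 − 0.38 = 0.62.
Capital: 0.38 × 3 = 1.14 pp.
Labor input: 0.62 × (-1.7) = -1.054 pp.
TFP growth = 2.8 − 0.086 = 2.714%.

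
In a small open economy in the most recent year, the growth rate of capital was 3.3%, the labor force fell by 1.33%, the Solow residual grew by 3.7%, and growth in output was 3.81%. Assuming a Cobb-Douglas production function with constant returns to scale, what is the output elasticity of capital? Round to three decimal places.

The output elasticity of capital is 0.311.

gY = gA + α·gK + (1−α)·gL, so gY − gA − gL = α(gK − gL).
3.81 − 3.7 + 1.33 = α × (3.3 − (-1.33)).
1.44 = 4.63 α, so α = 0.31102.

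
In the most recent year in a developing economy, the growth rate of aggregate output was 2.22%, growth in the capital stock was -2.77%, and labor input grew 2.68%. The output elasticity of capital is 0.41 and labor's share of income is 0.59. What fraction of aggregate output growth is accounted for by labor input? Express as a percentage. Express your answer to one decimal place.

Labor's share = 1 − 0.41 = 0.59.
Labor input contributed 0.59 × 2.68 = 1.5812 pp.
Share of growth = 1.5812 / 2.22 × 100 = 71.225%.

71.2%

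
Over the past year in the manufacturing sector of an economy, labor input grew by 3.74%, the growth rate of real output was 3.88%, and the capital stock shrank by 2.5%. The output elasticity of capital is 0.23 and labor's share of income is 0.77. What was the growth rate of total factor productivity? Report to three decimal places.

1.575%

Labor's share = 1 − 0.23 = 0.77.
The capital stock: 0.23 × (-2.5) = -0.575 pp.
Labor input: 0.77 × 3.74 = 2.8798 pp.
TFP growth = 3.88 − 2.3048 = 1.5752%.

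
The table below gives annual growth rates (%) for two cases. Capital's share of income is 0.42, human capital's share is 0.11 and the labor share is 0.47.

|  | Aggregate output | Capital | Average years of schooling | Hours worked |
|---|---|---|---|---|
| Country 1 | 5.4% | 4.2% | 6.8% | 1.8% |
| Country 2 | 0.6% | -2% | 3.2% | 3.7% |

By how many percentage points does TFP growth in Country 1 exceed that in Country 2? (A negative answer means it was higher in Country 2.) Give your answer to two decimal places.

2.69 percentage points

Labor's share = 1 − 0.42 − 0.11 = 0.47.
Country 1: TFP = 5.4 − 1.764 − 0.748 − 0.846 = 2.042%.
Country 2: TFP = 0.6 + 0.84 − 0.352 − 1.739 = -0.651%.
Difference = 2.042 − (-0.651) = 2.693 pp.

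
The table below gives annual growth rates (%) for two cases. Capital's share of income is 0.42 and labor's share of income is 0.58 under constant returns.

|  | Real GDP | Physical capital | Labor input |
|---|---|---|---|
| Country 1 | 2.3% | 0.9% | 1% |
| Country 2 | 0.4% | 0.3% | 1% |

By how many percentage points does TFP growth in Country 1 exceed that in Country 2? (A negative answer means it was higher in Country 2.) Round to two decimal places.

1.65 percentage points

Labor's share = 1 − 0.42 = 0.58.
Country 1: TFP = 2.3 − 0.378 − 0.58 = 1.342%.
Country 2: TFP = 0.4 − 0.126 − 0.58 = -0.306%.
Difference = 1.342 − (-0.306) = 1.648 pp.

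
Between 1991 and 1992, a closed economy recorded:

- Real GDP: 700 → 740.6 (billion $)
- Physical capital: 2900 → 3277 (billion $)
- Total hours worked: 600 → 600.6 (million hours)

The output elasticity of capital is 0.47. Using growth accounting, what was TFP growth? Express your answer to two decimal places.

Real GDP growth = (740.6 − 700) / 700 = 5.8%.
Physical capital growth = (3277 − 2900) / 2900 = 13%.
Total hours worked growth = (600.6 − 600) / 600 = 0.1%.
Labor's share = 1 − 0.47 = 0.53.
Physical capital: 0.47 × 13 = 6.11 pp.
Total hours worked: 0.53 × 0.1 = 0.053 pp.
TFP growth = 5.8 − 6.163 = -0.363%.

-0.36%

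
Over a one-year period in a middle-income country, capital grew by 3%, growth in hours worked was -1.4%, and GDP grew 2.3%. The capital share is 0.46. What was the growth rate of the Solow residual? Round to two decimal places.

The Solow residual growth was 1.68%.

Labor's share = 1 − 0.46 = 0.54.
Capital: 0.46 × 3 = 1.38 pp.
Hours worked: 0.54 × (-1.4) = -0.756 pp.
TFP growth = 2.3 − 0.624 = 1.676%.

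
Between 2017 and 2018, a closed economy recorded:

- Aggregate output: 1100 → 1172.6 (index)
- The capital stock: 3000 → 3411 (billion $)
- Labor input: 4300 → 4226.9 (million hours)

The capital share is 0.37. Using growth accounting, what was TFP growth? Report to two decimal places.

TFP growth was 2.60%.

Aggregate output growth = (1172.6 − 1100) / 1100 = 6.6%.
The capital stock growth = (3411 − 3000) / 3000 = 13.7%.
Labor input growth = (4226.9 − 4300) / 4300 = -1.7%.
Labor's share = 1 − 0.37 = 0.63.
The capital stock: 0.37 × 13.7 = 5.069 pp.
Labor input: 0.63 × (-1.7) = -1.071 pp.
TFP growth = 6.6 − 3.998 = 2.602%.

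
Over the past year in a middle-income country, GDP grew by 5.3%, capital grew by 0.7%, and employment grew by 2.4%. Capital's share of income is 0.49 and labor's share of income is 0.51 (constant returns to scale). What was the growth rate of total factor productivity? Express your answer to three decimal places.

3.733%

Labor's share = 1 − 0.49 = 0.51.
Capital: 0.49 × 0.7 = 0.343 pp.
Employment: 0.51 × 2.4 = 1.224 pp.
TFP growth = 5.3 − 1.567 = 3.733%.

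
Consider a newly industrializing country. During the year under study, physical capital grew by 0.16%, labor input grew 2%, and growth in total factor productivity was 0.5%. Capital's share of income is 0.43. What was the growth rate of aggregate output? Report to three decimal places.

Labor's share = 1 − 0.43 = 0.57.
Physical capital: 0.43 × 0.16 = 0.0688 pp.
Labor input: 0.57 × 2 = 1.14 pp.
Output growth = 0.5 + 1.2088 = 1.7088%.

Aggregate output growth was 1.709%.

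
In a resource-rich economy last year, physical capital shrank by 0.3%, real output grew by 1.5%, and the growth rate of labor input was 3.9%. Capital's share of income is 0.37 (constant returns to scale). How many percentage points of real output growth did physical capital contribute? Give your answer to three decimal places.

Contribution = share × growth = 0.37 × (-0.3) = -0.111 pp.

-0.111 pp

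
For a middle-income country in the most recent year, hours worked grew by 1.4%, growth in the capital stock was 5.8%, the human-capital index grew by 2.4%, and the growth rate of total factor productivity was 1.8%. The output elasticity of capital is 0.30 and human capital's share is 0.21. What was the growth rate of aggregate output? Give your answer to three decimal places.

Labor's share = 1 − 0.3 − 0.21 = 0.49.
The capital stock: 0.3 × 5.8 = 1.74 pp.
The human-capital index: 0.21 × 2.4 = 0.504 pp.
Hours worked: 0.49 × 1.4 = 0.686 pp.
Output growth = 1.8 + 2.93 = 4.73%.

4.730%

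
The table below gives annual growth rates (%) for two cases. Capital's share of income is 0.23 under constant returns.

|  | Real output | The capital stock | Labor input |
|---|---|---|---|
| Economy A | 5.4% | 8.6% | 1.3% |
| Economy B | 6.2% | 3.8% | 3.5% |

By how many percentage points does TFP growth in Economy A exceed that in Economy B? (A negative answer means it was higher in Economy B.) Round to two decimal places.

-0.21 percentage points

Labor's share = 1 − 0.23 = 0.77.
Economy A: TFP = 5.4 − 1.978 − 1.001 = 2.421%.
Economy B: TFP = 6.2 − 0.874 − 2.695 = 2.631%.
Difference = 2.421 − (2.631) = -0.21 pp.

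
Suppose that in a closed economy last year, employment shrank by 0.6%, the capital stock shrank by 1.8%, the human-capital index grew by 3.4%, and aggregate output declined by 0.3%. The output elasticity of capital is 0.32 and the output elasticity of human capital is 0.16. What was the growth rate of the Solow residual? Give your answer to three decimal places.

Labor's share = 1 − 0.32 − 0.16 = 0.52.
The capital stock: 0.32 × (-1.8) = -0.576 pp.
The human-capital index: 0.16 × 3.4 = 0.544 pp.
Employment: 0.52 × (-0.6) = -0.312 pp.
TFP growth = -0.3 + 0.344 = 0.044%.

The Solow residual growth was 0.044%.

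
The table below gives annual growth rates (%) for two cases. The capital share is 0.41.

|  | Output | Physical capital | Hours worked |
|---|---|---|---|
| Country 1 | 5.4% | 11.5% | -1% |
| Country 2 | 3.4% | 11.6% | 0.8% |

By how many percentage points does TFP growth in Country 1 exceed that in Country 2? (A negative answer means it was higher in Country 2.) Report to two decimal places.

Labor's share = 1 − 0.41 = 0.59.
Country 1: TFP = 5.4 − 4.715 + 0.59 = 1.275%.
Country 2: TFP = 3.4 − 4.756 − 0.472 = -1.828%.
Difference = 1.275 − (-1.828) = 3.103 pp.

3.10 percentage points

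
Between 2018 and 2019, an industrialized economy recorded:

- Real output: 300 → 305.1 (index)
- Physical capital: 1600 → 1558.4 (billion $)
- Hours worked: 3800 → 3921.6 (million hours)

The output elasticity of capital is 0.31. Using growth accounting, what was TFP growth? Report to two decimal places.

0.30%

Real output growth = (305.1 − 300) / 300 = 1.7%.
Physical capital growth = (1558.4 − 1600) / 1600 = -2.6%.
Hours worked growth = (3921.6 − 3800) / 3800 = 3.2%.
Labor's share = 1 − 0.31 = 0.69.
Physical capital: 0.31 × (-2.6) = -0.806 pp.
Hours worked: 0.69 × 3.2 = 2.208 pp.
TFP growth = 1.7 − 1.402 = 0.298%.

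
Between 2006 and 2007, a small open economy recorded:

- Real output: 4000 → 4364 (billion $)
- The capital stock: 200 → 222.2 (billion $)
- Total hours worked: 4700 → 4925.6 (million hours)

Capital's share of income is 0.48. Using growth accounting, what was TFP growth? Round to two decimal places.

Real output growth = (4364 − 4000) / 4000 = 9.1%.
The capital stock growth = (222.2 − 200) / 200 = 11.1%.
Total hours worked growth = (4925.6 − 4700) / 4700 = 4.8%.
Labor's share = 1 − 0.48 = 0.52.
The capital stock: 0.48 × 11.1 = 5.328 pp.
Total hours worked: 0.52 × 4.8 = 2.496 pp.
TFP growth = 9.1 − 7.824 = 1.276%.

TFP grew 1.28%.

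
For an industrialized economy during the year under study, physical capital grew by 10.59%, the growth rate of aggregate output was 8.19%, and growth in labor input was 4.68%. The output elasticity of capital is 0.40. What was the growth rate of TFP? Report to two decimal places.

Labor's share = 1 − 0.4 = 0.6.
Physical capital: 0.4 × 10.59 = 4.236 pp.
Labor input: 0.6 × 4.68 = 2.808 pp.
TFP growth = 8.19 − 7.044 = 1.146%.

TFP grew 1.15%.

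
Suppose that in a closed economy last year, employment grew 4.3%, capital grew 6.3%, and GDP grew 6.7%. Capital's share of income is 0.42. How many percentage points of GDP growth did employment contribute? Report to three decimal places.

2.494 percentage points

Labor's share = 1 − 0.42 = 0.58.
Contribution = share × growth = 0.58 × 4.3 = 2.494 pp.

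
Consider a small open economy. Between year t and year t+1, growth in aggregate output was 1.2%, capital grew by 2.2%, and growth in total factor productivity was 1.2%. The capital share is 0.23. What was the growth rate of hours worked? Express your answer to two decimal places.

Labor's share = 1 − 0.23 = 0.77.
gY = gA + 0.23×2.2 + 0.77×g.
0.77×g = 1.2 − 1.2 − 0.506 = -0.506.
g = -0.506 / 0.77 = -0.6571%.

-0.66%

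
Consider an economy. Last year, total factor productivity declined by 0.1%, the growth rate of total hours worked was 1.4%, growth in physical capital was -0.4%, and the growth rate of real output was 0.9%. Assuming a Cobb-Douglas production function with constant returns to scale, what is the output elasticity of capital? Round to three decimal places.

The output elasticity of capital is 0.222.

gY = gA + α·gK + (1−α)·gL, so gY − gA − gL = α(gK − gL).
0.9 + 0.1 − 1.4 = α × (-0.4 − 1.4).
-0.4 = -1.8 α, so α = 0.22222.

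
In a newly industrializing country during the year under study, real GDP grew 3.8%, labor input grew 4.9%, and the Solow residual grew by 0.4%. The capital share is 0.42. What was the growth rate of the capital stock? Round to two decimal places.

1.33%

Labor's share = 1 − 0.42 = 0.58.
gY = gA + 0.58×4.9 + 0.42×g.
0.42×g = 3.8 − 0.4 − 2.842 = 0.558.
g = 0.558 / 0.42 = 1.3286%.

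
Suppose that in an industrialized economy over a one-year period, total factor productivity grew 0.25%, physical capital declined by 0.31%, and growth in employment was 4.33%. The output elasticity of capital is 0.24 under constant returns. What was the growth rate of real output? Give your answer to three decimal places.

Real output growth was 3.466%.

Labor's share = 1 − 0.24 = 0.76.
Physical capital: 0.24 × (-0.31) = -0.0744 pp.
Employment: 0.76 × 4.33 = 3.2908 pp.
Output growth = 0.25 + 3.2164 = 3.4664%.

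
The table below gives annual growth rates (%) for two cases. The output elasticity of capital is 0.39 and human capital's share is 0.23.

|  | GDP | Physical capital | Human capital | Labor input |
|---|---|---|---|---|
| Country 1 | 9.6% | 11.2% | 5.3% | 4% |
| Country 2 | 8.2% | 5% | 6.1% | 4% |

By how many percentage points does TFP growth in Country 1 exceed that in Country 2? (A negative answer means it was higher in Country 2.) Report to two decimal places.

-0.83 percentage points

Labor's share = 1 − 0.39 − 0.23 = 0.38.
Country 1: TFP = 9.6 − 4.368 − 1.219 − 1.52 = 2.493%.
Country 2: TFP = 8.2 − 1.95 − 1.403 − 1.52 = 3.327%.
Difference = 2.493 − (3.327) = -0.834 pp.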